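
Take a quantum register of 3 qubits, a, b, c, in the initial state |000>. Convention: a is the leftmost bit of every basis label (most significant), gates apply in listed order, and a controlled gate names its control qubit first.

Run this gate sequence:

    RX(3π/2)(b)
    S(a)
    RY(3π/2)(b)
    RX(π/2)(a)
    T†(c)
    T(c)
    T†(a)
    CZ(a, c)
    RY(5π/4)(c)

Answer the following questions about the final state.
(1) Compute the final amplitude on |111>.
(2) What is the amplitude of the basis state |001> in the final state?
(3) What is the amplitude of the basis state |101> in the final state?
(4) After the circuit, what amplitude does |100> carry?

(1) The amplitude on |111> is sqrt(sqrt(2) + 2)/4.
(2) The amplitude on |001> is sqrt(2*sqrt(2) + 4)/8 + I*sqrt(2*sqrt(2) + 4)/8.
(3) The amplitude on |101> is (-1/8 - I/8)*sqrt(2*sqrt(2) + 4)*exp(I*pi/4).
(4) The amplitude on |100> is (1/8 + I/8)*sqrt(4 - 2*sqrt(2))*exp(I*pi/4).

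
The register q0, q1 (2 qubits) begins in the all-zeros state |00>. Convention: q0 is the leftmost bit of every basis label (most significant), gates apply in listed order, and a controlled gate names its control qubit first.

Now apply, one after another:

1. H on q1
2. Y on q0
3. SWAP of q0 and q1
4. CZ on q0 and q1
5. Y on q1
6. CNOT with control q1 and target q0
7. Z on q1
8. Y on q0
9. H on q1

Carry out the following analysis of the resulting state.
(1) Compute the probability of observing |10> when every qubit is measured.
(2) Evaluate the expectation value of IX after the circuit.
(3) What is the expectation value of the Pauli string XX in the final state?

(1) The probability of measuring |10> is 1/4.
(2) The expectation value of IX is 1.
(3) In the final state, XX has expectation 1.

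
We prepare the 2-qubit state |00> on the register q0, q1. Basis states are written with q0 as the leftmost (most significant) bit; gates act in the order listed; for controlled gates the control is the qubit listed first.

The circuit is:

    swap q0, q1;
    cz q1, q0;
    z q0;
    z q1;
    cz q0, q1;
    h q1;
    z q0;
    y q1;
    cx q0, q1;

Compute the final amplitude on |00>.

The final state's coefficient on |00> equals -sqrt(2)*I/2.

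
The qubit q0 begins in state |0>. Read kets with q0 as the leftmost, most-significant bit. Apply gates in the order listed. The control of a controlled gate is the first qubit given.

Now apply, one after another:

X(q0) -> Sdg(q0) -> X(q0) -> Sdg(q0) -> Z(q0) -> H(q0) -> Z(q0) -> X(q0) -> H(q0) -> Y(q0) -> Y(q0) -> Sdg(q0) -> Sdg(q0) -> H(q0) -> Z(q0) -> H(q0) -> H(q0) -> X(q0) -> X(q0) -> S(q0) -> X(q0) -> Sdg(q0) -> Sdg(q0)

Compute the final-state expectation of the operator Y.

In the final state, Y has expectation 1.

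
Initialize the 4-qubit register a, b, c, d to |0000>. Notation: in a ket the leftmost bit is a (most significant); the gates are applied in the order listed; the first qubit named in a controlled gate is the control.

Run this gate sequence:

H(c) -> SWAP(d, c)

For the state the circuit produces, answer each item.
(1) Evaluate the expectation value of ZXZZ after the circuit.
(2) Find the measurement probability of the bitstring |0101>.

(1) In the final state, ZXZZ has expectation 0.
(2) The probability of measuring |0101> is 0.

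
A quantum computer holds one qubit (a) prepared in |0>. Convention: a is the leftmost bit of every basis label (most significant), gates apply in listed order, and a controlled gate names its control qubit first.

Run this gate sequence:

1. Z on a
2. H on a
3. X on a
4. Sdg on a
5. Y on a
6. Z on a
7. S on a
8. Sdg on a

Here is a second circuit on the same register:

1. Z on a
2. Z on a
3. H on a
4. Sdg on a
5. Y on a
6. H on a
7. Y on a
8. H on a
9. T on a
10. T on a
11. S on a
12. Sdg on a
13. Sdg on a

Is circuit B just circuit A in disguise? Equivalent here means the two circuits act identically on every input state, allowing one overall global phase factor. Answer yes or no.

No — the two circuits implement different unitaries, even allowing a global phase.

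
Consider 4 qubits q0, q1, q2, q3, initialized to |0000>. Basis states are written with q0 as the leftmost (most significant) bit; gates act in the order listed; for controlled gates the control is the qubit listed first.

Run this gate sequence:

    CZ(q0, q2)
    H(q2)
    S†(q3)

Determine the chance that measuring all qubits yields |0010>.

Outcome |0010> occurs with probability 1/2.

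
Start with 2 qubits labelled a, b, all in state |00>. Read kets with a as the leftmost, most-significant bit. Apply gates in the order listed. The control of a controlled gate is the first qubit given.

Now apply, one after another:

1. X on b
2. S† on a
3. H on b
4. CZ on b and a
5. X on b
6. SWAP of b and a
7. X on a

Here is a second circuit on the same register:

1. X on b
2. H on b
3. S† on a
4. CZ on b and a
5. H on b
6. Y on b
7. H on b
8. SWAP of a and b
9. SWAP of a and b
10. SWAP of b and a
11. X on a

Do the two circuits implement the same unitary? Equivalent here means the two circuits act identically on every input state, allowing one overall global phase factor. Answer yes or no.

No: there is an input state on which the two circuits produce genuinely different outputs (not merely differing by a phase).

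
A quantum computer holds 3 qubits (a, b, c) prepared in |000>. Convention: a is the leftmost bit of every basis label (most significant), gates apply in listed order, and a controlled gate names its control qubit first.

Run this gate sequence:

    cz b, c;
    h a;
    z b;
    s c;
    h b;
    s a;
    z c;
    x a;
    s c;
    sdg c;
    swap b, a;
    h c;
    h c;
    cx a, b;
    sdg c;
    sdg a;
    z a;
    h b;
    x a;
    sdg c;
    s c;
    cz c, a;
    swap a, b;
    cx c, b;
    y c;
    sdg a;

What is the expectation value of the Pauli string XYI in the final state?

The observable XYI averages to 0. Key observation: steps 12-13 multiply out to the identity, so the circuit reduces to the remaining gates.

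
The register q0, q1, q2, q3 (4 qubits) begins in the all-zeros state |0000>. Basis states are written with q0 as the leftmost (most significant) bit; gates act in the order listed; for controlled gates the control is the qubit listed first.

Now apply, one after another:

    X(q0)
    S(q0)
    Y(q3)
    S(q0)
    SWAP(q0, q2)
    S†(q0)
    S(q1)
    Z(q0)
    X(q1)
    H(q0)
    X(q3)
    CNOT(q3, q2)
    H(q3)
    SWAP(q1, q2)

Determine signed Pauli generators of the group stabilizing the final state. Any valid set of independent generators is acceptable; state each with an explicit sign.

One valid set of independent stabilizer generators is +XIII, +IIIX, -IZII, -IIZI (any independent generating set of the same group is equally correct).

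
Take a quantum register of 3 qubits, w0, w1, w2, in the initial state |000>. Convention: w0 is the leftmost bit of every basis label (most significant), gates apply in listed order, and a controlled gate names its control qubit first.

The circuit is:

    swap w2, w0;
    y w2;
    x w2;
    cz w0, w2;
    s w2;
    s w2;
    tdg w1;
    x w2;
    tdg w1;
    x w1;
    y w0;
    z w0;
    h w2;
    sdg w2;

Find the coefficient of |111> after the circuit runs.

|111> carries amplitude sqrt(2)*I/2 in the final state.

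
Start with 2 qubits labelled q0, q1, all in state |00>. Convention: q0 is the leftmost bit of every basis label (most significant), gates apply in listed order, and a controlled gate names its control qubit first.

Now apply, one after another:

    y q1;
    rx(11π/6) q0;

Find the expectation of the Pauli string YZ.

The expectation value of YZ is -1/2.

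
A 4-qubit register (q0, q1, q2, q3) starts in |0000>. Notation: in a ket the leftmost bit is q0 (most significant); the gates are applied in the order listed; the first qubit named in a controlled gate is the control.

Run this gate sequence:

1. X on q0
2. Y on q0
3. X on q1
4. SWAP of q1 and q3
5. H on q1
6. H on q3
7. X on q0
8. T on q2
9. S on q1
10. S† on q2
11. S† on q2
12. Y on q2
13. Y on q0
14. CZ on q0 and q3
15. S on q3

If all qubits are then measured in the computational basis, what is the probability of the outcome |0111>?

Outcome |0111> occurs with probability 1/4.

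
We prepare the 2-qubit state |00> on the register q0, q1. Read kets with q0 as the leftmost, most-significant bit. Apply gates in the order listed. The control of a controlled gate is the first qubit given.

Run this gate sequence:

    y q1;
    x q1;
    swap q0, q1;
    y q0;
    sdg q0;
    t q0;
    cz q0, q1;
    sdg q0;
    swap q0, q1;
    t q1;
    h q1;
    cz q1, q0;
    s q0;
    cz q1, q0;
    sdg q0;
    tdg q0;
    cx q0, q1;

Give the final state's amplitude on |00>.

The amplitude on |00> is sqrt(2)*I/2.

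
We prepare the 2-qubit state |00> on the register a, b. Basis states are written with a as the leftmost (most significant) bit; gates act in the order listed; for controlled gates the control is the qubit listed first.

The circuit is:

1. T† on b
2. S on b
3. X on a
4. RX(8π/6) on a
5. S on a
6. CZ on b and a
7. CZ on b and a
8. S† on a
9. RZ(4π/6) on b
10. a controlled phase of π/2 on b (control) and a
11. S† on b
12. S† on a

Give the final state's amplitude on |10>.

|10> carries amplitude exp(I*pi/6)/2 in the final state. Key observation: the block from step 5 through step 8 cancels to the identity and can be dropped.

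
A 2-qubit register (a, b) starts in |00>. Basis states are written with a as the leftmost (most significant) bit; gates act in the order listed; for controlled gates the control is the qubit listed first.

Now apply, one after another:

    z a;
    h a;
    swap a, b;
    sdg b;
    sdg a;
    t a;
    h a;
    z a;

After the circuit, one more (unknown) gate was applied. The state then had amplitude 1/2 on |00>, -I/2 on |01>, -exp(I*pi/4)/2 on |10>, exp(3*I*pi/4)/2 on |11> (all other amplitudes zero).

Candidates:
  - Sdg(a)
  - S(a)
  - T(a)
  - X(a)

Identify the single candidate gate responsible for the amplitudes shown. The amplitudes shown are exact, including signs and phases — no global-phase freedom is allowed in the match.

The applied gate was T(a).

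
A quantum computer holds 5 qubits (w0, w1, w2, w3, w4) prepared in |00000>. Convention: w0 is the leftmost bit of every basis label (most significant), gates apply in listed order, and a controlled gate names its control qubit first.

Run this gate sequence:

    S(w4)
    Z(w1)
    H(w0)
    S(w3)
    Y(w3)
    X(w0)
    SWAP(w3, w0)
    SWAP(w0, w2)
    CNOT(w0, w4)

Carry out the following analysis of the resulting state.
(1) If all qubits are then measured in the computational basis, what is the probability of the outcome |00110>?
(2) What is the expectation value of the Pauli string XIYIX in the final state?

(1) Outcome |00110> occurs with probability 1/2.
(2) The observable XIYIX averages to 0.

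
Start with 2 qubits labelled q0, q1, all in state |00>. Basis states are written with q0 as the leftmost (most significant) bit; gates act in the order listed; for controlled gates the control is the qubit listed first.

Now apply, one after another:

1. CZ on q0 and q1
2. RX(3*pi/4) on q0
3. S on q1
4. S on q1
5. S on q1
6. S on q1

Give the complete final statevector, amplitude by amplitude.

After the circuit, the state carries amplitude sqrt(2 - sqrt(2))/2 on |00>, 0 on |01>, -I*sqrt(sqrt(2) + 2)/2 on |10>, 0 on |11>. Key observation: gates 3-6 undo each other exactly, leaving only the rest of the circuit to track.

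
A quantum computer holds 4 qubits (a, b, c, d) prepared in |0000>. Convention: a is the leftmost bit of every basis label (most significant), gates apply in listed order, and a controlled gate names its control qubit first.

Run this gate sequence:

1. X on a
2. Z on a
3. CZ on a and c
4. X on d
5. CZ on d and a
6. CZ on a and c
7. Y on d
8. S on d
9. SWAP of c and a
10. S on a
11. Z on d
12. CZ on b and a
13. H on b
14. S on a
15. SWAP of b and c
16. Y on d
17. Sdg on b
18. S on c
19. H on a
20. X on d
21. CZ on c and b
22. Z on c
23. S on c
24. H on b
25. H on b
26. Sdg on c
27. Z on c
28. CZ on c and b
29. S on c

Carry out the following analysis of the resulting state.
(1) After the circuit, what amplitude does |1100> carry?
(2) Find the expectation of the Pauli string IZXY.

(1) The final state's coefficient on |1100> equals -I/2.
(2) In the final state, IZXY has expectation 0.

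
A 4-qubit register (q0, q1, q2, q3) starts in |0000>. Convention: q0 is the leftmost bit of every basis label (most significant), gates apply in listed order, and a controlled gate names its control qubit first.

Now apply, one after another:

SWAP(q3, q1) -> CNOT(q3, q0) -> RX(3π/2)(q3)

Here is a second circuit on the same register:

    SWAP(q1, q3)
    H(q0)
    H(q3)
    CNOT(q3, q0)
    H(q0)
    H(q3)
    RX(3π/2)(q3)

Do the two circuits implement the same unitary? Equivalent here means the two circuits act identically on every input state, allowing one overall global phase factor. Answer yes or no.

No: there is an input state on which the two circuits produce genuinely different outputs (not merely differing by a phase).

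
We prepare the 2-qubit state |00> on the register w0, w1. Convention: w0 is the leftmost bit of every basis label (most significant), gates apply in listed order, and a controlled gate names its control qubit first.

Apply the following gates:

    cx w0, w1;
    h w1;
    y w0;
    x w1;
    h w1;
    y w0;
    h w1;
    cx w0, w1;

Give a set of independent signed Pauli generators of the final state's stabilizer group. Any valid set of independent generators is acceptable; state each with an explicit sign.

One valid set of independent stabilizer generators is +IX, +ZI (any independent generating set of the same group is equally correct).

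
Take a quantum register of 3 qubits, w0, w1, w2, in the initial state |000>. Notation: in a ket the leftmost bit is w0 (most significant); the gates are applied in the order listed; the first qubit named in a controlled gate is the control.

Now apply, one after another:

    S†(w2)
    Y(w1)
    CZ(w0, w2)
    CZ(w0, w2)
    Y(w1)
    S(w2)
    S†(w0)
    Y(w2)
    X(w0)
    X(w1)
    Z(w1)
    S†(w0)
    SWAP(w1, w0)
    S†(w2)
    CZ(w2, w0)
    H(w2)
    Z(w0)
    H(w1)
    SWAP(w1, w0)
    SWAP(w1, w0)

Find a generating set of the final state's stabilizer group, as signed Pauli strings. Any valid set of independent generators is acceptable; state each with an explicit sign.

The final state is stabilized by the group generated by -IXI, -IIX, -ZII; other independent generating sets are equally valid. Key observation: gates 1-6 undo each other exactly, leaving only the rest of the circuit to track.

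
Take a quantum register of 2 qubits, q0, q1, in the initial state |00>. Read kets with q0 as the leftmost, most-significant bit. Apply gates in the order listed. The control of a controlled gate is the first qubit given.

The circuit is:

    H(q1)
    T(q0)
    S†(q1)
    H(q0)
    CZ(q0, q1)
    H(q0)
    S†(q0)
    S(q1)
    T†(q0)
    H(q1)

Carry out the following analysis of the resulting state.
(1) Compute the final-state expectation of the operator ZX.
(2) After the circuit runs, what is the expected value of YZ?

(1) The expectation value of ZX is 1.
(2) In the final state, YZ has expectation -sqrt(2)/2.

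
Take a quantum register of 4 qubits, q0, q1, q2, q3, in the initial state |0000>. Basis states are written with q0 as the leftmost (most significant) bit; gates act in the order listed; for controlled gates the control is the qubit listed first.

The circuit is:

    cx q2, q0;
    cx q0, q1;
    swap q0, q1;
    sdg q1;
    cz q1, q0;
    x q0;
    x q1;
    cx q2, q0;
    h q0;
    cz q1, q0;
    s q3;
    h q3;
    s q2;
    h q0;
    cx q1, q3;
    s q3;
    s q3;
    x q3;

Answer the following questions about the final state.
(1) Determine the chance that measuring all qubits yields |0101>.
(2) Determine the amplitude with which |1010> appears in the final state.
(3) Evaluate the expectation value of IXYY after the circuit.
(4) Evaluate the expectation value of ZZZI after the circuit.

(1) Outcome |0101> occurs with probability 1/2.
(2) The final state's coefficient on |1010> equals 0.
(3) In the final state, IXYY has expectation 0.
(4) The expectation value of ZZZI is -1.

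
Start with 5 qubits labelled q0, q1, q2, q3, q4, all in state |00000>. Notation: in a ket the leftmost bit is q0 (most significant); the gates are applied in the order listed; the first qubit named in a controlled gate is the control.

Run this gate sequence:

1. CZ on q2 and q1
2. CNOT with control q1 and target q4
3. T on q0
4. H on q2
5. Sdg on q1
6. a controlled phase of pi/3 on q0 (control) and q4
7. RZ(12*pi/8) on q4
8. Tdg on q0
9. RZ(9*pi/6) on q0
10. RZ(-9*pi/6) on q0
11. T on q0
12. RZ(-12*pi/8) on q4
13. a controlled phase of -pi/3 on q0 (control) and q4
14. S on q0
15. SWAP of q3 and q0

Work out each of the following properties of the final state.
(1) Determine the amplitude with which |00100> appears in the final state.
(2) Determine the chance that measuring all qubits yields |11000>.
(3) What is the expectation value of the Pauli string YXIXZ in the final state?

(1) |00100> carries amplitude sqrt(2)/2 in the final state.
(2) Outcome |11000> occurs with probability 0.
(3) In the final state, YXIXZ has expectation 0.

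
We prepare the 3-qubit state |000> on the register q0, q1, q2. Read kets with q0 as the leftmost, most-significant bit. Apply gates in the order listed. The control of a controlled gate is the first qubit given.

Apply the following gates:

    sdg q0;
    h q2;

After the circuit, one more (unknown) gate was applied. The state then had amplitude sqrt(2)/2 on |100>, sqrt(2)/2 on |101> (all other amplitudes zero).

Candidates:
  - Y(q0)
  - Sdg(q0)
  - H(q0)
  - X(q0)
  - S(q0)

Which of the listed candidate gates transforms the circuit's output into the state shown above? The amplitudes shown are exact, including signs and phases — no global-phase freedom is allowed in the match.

It was X(q0) that produced the state shown.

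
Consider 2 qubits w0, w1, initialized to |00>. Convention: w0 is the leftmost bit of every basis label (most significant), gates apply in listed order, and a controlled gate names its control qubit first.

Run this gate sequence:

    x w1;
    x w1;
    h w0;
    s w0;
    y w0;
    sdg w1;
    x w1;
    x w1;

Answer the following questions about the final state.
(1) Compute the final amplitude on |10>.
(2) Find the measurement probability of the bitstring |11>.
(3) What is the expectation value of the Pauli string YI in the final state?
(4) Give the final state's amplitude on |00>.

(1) The final state's coefficient on |10> equals sqrt(2)*I/2.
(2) A full measurement returns |11> with probability 0.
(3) The expectation value of YI is 1.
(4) The final state's coefficient on |00> equals sqrt(2)/2.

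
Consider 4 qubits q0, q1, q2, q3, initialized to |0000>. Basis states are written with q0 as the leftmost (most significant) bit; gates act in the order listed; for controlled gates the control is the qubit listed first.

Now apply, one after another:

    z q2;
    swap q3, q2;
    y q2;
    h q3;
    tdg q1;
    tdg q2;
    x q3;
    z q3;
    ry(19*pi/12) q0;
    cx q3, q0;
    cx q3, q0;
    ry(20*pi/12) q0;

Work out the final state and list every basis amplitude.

The resulting statevector has amplitude sqrt(4 - 2*sqrt(2))*exp(I*pi/4)/4 on |0010>, -sqrt(4 - 2*sqrt(2))*exp(I*pi/4)/4 on |0011>, -sqrt(2*sqrt(2) + 4)*exp(I*pi/4)/4 on |1010>, sqrt(2*sqrt(2) + 4)*exp(I*pi/4)/4 on |1011>, and 0 on every other basis state. Key observation: gates 10-11 undo each other exactly, leaving only the rest of the circuit to track.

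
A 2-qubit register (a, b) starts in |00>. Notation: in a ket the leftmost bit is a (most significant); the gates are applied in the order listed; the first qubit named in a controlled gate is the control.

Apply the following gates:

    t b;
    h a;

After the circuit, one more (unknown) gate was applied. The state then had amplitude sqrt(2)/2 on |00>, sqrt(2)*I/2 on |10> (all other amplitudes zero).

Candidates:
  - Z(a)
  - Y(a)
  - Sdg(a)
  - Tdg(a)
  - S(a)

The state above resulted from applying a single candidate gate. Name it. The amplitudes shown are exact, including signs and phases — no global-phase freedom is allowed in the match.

It was S(a) that produced the state shown.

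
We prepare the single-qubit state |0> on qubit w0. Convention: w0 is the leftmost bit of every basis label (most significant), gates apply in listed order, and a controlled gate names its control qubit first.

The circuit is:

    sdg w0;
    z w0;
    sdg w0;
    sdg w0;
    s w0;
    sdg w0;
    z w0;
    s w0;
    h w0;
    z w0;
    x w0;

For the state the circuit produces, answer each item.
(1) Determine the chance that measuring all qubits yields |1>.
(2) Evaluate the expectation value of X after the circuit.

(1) The probability of measuring |1> is 1/2.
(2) The expectation value of X is -1.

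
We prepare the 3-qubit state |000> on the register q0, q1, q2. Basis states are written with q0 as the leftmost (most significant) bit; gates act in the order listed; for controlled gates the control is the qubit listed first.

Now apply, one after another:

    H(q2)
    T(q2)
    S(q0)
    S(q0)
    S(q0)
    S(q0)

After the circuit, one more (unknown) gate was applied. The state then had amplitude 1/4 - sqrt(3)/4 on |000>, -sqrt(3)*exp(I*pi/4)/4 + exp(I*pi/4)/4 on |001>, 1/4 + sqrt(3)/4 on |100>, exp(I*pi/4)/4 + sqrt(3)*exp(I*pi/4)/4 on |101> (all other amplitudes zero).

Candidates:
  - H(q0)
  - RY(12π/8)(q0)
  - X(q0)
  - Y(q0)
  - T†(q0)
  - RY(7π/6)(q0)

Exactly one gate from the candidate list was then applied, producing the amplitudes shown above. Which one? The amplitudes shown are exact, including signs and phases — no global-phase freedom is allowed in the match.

The applied gate was RY(7π/6)(q0). Key observation: gates 3-6 undo each other exactly, leaving only the rest of the circuit to track.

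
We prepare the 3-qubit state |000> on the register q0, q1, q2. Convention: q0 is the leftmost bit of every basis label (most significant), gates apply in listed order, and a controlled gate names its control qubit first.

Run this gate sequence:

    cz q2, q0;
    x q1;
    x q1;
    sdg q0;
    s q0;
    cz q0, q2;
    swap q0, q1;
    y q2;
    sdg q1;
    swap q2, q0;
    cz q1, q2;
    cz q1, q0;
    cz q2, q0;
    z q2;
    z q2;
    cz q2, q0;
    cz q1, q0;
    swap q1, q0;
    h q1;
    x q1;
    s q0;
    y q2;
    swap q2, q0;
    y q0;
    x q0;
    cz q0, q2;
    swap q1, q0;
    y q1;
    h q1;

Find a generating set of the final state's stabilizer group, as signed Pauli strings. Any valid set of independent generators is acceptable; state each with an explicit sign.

One valid set of independent stabilizer generators is -XII, +IXI, +IIZ (any independent generating set of the same group is equally correct). Key observation: steps 12-17 multiply out to the identity, so the circuit reduces to the remaining gates.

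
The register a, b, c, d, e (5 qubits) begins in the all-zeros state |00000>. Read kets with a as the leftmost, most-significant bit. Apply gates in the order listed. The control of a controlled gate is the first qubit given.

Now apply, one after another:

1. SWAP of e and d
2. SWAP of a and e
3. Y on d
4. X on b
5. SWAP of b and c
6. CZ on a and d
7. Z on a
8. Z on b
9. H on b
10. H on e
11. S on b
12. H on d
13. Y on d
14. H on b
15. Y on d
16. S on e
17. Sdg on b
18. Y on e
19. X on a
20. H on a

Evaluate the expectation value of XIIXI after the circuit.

The observable XIIXI averages to 1.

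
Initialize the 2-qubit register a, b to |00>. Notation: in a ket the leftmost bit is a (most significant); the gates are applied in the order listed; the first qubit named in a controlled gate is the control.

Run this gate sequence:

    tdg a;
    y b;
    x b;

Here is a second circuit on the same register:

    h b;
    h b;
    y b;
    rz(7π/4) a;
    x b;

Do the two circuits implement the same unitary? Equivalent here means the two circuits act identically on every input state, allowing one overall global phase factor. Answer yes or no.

Yes, they are equivalent — the unitaries differ by at most a global phase.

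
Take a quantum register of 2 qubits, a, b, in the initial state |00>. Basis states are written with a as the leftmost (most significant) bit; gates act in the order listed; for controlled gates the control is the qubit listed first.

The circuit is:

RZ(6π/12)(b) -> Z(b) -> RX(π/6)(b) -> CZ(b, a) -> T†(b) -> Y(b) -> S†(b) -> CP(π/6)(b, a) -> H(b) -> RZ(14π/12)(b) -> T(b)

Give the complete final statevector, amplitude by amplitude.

After the circuit, the state carries amplitude ((1 - sqrt(3))*exp(I*pi/3) + (1 + sqrt(3))*exp(7*I*pi/12))*exp(7*I*pi/12)/4 on |00>, -sqrt(3)*exp(7*I*pi/12)/4 - sqrt(3)*exp(I*pi/3)/4 - exp(7*I*pi/12)/4 + exp(I*pi/3)/4 on |01>, 0 on |10>, 0 on |11>.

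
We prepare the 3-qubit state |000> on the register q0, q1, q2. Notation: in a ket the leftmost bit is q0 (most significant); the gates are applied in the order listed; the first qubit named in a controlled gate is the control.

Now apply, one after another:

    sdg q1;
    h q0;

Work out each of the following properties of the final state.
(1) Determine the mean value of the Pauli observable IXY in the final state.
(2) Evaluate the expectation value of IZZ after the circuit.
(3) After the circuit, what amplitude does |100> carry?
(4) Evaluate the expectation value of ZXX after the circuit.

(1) In the final state, IXY has expectation 0.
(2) The expectation value of IZZ is 1.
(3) |100> carries amplitude sqrt(2)/2 in the final state.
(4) In the final state, ZXX has expectation 0.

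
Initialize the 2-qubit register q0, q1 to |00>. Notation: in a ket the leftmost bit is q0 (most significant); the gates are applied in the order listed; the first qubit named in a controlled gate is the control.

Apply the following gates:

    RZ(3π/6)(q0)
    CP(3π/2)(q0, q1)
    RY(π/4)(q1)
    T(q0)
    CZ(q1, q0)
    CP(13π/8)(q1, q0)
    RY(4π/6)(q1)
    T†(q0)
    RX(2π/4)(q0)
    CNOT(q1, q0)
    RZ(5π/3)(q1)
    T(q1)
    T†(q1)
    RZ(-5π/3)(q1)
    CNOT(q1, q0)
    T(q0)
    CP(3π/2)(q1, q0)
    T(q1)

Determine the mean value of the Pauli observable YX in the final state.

In the final state, YX has expectation -sqrt(6)/4 + sqrt(2)/4. Key observation: steps 10-15 multiply out to the identity, so the circuit reduces to the remaining gates.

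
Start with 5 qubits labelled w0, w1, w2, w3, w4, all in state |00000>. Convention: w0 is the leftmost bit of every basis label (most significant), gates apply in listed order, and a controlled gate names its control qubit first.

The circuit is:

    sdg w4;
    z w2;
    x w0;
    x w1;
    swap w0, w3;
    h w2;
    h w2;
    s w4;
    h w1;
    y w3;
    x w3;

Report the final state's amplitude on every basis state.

After the circuit, the state carries amplitude -sqrt(2)*I/2 on |00010>, sqrt(2)*I/2 on |01010>, and 0 on every other basis state.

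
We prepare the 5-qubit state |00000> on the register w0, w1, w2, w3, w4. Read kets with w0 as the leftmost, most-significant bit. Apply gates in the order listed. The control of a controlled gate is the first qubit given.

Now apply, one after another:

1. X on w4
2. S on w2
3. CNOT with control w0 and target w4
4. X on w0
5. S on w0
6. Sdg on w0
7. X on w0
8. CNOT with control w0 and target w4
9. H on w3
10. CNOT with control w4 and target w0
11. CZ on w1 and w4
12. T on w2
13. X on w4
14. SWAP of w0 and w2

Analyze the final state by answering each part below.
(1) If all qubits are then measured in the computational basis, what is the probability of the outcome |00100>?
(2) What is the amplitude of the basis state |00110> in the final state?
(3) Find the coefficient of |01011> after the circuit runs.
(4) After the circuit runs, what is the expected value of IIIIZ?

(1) The probability of measuring |00100> is 1/2.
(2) The amplitude on |00110> is sqrt(2)/2.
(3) The amplitude on |01011> is 0.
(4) The expectation value of IIIIZ is 1.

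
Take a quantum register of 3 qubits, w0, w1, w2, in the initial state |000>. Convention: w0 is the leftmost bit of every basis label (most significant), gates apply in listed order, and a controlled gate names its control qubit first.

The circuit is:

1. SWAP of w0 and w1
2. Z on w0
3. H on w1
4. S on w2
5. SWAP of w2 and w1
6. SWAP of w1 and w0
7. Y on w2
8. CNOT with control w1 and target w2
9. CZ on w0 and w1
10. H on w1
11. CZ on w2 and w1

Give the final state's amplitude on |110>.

The amplitude on |110> is 0.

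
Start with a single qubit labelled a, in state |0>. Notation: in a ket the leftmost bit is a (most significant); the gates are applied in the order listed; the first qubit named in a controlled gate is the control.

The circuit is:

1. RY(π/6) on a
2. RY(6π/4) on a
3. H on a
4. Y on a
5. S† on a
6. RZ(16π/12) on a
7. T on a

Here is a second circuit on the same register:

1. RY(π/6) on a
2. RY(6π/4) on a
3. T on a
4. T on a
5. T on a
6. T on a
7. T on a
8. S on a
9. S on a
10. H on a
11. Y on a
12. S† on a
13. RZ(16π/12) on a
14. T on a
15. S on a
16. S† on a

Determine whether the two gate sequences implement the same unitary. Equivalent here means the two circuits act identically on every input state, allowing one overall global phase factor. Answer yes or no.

No: there is an input state on which the two circuits produce genuinely different outputs (not merely differing by a phase).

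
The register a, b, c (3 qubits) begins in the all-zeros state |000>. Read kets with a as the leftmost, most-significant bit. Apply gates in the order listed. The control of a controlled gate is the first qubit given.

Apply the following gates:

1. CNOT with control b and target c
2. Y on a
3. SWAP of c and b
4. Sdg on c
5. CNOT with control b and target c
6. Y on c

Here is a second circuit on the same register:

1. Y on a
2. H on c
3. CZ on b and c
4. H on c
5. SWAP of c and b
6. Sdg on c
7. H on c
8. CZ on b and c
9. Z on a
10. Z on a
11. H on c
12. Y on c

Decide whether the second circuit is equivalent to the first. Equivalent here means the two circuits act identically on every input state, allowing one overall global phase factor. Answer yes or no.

Yes, they are equivalent — the unitaries differ by at most a global phase.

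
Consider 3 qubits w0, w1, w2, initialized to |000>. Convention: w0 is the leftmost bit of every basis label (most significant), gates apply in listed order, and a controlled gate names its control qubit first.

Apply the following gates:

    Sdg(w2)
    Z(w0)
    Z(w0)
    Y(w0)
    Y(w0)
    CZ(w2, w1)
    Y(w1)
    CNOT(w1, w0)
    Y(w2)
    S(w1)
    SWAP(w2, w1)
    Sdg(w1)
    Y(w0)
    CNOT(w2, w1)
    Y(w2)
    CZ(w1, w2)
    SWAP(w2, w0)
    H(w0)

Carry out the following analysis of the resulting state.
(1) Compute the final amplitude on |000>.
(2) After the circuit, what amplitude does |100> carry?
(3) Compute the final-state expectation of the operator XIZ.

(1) |000> carries amplitude sqrt(2)/2 in the final state.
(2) The final state's coefficient on |100> equals sqrt(2)/2.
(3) The expectation value of XIZ is 1.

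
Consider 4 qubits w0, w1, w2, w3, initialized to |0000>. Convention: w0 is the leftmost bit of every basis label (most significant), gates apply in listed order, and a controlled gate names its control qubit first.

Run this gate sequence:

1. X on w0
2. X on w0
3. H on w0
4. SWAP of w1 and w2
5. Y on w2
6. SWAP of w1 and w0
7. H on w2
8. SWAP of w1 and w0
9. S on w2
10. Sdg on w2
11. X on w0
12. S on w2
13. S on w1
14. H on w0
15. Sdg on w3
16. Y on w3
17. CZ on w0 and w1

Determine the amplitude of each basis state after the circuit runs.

The final amplitudes are -sqrt(2)/2 on |0001>, sqrt(2)*I/2 on |0011>, and 0 on every other basis state.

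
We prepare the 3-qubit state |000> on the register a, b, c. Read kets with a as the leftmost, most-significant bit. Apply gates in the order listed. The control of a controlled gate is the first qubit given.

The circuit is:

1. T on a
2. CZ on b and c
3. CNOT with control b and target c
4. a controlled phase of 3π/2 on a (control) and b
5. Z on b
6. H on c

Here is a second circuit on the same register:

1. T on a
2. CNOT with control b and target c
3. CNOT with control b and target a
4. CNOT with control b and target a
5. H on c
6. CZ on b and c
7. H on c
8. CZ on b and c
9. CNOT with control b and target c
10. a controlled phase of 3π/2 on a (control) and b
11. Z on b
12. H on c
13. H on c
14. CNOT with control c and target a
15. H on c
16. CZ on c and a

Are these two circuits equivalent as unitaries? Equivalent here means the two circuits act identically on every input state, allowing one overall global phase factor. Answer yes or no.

No, they are not equivalent — no single phase factor reconciles the two unitaries.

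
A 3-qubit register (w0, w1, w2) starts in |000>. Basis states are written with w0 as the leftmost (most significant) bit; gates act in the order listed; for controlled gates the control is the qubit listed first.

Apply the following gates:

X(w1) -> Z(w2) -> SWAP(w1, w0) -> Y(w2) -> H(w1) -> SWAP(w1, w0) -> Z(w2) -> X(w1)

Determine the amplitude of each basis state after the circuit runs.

The resulting statevector has amplitude -sqrt(2)*I/2 on |001>, -sqrt(2)*I/2 on |101>, and 0 on every other basis state.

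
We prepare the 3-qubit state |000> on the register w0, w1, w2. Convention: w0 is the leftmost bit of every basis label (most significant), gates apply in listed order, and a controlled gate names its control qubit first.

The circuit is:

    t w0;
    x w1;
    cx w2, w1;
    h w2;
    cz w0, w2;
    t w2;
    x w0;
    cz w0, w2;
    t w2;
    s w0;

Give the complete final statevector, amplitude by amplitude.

The resulting statevector has amplitude sqrt(2)*I/2 on |110>, sqrt(2)/2 on |111>, and 0 on every other basis state.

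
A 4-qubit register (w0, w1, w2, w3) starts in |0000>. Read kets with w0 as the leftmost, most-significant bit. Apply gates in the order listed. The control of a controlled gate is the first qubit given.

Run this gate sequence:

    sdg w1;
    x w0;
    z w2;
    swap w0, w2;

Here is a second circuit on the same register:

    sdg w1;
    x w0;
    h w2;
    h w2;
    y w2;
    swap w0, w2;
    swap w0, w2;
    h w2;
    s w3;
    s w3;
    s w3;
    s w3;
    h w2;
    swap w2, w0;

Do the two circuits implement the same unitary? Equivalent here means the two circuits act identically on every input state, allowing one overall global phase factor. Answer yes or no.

No — the two circuits implement different unitaries, even allowing a global phase.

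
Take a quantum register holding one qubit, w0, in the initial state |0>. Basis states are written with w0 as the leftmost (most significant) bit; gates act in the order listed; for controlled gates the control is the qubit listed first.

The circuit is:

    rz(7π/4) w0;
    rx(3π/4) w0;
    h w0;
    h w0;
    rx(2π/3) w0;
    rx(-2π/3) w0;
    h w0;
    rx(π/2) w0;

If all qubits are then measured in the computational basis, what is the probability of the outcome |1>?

Outcome |1> occurs with probability 1/2 - sqrt(2)/4. Key observation: steps 4-7 multiply out to the identity, so the circuit reduces to the remaining gates.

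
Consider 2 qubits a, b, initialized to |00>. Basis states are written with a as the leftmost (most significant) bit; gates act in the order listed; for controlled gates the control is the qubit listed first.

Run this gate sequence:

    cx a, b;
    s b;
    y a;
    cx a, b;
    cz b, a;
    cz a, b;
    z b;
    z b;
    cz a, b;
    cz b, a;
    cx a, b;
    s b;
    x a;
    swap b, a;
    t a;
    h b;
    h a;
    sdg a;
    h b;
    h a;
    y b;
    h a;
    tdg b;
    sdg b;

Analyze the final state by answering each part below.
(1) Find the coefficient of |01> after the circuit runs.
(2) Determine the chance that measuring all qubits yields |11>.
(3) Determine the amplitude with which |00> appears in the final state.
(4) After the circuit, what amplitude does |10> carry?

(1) |01> carries amplitude sqrt(2)*exp(I*pi/4)/2 in the final state. Key observation: the block from step 4 through step 11 cancels to the identity and can be dropped.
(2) Outcome |11> occurs with probability 1/2.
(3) The final state's coefficient on |00> equals 0.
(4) |10> carries amplitude 0 in the final state.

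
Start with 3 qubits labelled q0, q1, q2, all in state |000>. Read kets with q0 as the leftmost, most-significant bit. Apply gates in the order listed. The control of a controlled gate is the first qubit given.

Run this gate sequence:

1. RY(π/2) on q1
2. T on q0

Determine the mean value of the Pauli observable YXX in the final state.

The expectation value of YXX is 0.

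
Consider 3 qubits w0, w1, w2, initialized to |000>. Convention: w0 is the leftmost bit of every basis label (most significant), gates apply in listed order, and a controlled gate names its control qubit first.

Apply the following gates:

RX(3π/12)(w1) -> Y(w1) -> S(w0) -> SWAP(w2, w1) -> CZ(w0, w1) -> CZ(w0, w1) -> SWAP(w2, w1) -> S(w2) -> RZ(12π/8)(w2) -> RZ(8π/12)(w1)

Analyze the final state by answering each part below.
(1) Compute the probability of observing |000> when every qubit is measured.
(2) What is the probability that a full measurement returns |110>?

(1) The probability of measuring |000> is 1/2 - sqrt(2)/4. Key observation: gates 4-7 undo each other exactly, leaving only the rest of the circuit to track.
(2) Outcome |110> occurs with probability 0.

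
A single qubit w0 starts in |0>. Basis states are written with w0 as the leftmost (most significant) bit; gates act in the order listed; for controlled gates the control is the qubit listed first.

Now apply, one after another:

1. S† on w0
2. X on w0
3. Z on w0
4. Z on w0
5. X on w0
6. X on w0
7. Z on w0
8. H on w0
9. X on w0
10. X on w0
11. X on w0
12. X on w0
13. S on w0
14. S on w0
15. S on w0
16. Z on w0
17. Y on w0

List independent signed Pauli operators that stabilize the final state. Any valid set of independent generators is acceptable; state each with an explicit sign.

One valid set of independent stabilizer generators is -Y (any independent generating set of the same group is equally correct). Key observation: steps 9-12 multiply out to the identity, so the circuit reduces to the remaining gates.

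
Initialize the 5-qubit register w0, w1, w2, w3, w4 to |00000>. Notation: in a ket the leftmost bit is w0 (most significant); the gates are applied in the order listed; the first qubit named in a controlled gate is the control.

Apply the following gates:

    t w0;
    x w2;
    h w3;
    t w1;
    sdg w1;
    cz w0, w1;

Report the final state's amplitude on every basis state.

The final amplitudes are sqrt(2)/2 on |00100>, sqrt(2)/2 on |00110>, and 0 on every other basis state.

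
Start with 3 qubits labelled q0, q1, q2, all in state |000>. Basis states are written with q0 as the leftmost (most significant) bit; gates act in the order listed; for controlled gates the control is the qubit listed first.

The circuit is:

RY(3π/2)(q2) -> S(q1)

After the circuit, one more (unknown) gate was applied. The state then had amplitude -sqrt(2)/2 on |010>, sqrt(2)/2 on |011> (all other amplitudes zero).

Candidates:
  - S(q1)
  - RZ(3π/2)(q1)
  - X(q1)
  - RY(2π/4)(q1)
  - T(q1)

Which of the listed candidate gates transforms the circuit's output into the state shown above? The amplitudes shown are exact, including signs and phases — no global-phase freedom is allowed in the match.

The applied gate was X(q1).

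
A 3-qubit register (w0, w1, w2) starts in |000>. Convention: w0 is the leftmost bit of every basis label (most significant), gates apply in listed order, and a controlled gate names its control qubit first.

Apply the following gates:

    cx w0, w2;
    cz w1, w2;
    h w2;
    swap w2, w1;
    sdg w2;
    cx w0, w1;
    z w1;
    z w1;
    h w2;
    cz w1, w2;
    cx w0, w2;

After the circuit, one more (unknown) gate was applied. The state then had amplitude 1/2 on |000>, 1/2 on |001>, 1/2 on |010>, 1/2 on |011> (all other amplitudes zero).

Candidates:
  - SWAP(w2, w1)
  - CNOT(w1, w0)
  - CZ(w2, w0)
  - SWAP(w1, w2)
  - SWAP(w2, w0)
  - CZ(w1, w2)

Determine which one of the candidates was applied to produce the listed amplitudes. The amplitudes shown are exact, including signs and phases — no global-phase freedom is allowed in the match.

The unique candidate consistent with the amplitudes is CZ(w1, w2).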